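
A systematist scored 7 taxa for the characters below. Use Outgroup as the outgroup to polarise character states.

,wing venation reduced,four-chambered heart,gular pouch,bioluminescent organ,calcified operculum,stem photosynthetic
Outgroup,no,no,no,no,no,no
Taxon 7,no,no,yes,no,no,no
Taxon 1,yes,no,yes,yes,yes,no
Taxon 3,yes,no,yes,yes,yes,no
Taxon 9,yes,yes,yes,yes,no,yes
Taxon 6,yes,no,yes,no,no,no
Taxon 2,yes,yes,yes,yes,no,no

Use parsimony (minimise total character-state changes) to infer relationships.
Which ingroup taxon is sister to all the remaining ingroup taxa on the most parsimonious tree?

Taxon 7

The outgroup has state 'no' for every character, so 'yes' is the derived state throughout.
wing venation reduced: derived state 'yes' in Taxon 1, Taxon 2, Taxon 3, Taxon 6, and Taxon 9 only — synapomorphy for {Taxon 1, Taxon 2, Taxon 3, Taxon 6, Taxon 9}.
four-chambered heart: derived state 'yes' in Taxon 2 and Taxon 9 only — synapomorphy for {Taxon 2, Taxon 9}.
All ingroup taxa share the derived state 'yes' for gular pouch; it defines the ingroup but does not resolve relationships within it.
bioluminescent organ: derived state 'yes' in Taxon 1, Taxon 2, Taxon 3, and Taxon 9 only — synapomorphy for {Taxon 1, Taxon 2, Taxon 3, Taxon 9}.
calcified operculum (derived state 'yes') is shared by Taxon 1 and Taxon 3 — a synapomorphy uniting that clade.
stem photosynthetic (derived state 'yes') is unique to Taxon 9 (autapomorphy; uninformative for grouping).
Most parsimonious ingroup topology: (Taxon 7,(((Taxon 1,Taxon 3),(Taxon 9,Taxon 2)),Taxon 6)).
Taxon 7 is sister to the clade containing all other ingroup taxa, so it is the earliest-diverging (most basal) ingroup lineage.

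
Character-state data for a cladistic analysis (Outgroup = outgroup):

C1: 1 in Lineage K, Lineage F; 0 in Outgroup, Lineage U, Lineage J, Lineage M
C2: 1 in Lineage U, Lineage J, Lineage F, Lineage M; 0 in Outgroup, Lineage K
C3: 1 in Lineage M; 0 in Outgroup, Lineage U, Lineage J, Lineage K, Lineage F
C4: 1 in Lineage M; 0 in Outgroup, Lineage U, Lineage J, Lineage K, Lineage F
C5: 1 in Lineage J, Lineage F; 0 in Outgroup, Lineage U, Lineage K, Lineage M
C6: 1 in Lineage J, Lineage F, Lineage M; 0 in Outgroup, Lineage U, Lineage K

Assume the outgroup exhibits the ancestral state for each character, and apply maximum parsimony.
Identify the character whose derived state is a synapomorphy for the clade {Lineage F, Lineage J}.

C5

The outgroup has state '0' for every character, so '1' is the derived state throughout.
C1 (state '1') occurs in Lineage F and Lineage K but conflicts with the nesting implied by the other characters — most parsimoniously interpreted as homoplasy.
C2 (derived state '1') is shared by Lineage F, Lineage J, Lineage M, and Lineage U — a synapomorphy uniting that clade.
C3 (derived state '1') is unique to Lineage M (autapomorphy; uninformative for grouping).
C4: derived state '1' in Lineage M only — an autapomorphy, so it tells us nothing about relationships among taxa.
Only Lineage F and Lineage J show the derived state '1' for C5, supporting them as a clade.
C6: derived state '1' in Lineage F, Lineage J, and Lineage M only — synapomorphy for {Lineage F, Lineage J, Lineage M}.
Most parsimonious ingroup topology: ((Lineage U,((Lineage J,Lineage F),Lineage M)),Lineage K).
The clade {Lineage F, Lineage J} is supported by C5: its derived state '1' occurs in exactly those taxa and in no other taxon (including the outgroup).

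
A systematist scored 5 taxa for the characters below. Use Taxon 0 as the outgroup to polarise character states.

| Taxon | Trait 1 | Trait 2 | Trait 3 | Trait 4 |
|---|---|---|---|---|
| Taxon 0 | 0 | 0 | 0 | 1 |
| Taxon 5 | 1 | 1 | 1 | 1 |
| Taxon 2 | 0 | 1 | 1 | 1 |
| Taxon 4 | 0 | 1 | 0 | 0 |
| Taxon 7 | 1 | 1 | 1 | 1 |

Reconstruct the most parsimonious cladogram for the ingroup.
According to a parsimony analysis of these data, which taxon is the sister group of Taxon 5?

Taxon 7

Character polarity is set by the outgroup: the derived state is whichever differs from the outgroup's state, so for Trait 4 the derived state is '0', and for the remaining characters it is '1'.
Only Taxon 5 and Taxon 7 show the derived state '1' for Trait 1, supporting them as a clade.
All ingroup taxa share the derived state '1' for Trait 2; it defines the ingroup but does not resolve relationships within it.
Trait 3: derived state '1' in Taxon 2, Taxon 5, and Taxon 7 only — synapomorphy for {Taxon 2, Taxon 5, Taxon 7}.
Trait 4 (derived state '0') is unique to Taxon 4 (autapomorphy; uninformative for grouping).
Most parsimonious ingroup topology: (((Taxon 5,Taxon 7),Taxon 2),Taxon 4).
Taxon 5 and Taxon 7 form a cherry on this tree, so they are sister taxa.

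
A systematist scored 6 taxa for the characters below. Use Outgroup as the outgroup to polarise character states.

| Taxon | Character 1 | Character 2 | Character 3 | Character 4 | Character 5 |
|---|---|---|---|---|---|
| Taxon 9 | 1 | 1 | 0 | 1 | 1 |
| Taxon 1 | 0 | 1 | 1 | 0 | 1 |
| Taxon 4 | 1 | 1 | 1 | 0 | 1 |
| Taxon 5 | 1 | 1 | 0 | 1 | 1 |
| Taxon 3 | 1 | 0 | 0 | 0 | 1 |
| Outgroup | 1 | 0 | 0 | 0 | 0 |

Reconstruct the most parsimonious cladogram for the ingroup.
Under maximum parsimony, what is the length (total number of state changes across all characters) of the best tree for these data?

Character polarity is set by the outgroup: the derived state is whichever differs from the outgroup's state, so for Character 1 the derived state is '0', and for the remaining characters it is '1'.
Character 1: derived state '0' in Taxon 1 only — an autapomorphy, so it tells us nothing about relationships among taxa.
Character 2: derived state '1' in Taxon 1, Taxon 4, Taxon 5, and Taxon 9 only — synapomorphy for {Taxon 1, Taxon 4, Taxon 5, Taxon 9}.
Character 3: derived state '1' in Taxon 1 and Taxon 4 only — synapomorphy for {Taxon 1, Taxon 4}.
Only Taxon 5 and Taxon 9 show the derived state '1' for Character 4, supporting them as a clade.
All ingroup taxa share the derived state '1' for Character 5; it defines the ingroup but does not resolve relationships within it.
Most parsimonious ingroup topology: (((Taxon 4,Taxon 1),(Taxon 5,Taxon 9)),Taxon 3).
Changes per character on this tree: Character 1: 1; Character 2: 1; Character 3: 1; Character 4: 1; Character 5: 1.
Total = 5.

5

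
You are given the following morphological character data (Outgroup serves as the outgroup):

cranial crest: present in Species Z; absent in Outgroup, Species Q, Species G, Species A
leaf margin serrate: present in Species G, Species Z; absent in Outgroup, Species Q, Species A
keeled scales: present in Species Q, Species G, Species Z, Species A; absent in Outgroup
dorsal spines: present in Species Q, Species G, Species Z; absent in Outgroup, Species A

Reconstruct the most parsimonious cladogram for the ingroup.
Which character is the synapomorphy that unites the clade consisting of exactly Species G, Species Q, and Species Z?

dorsal spines

The outgroup has state 'absent' for every character, so 'present' is the derived state throughout.
cranial crest (derived state 'present') is unique to Species Z (autapomorphy; uninformative for grouping).
Only Species G and Species Z show the derived state 'present' for leaf margin serrate, supporting them as a clade.
All ingroup taxa share the derived state 'present' for keeled scales; it defines the ingroup but does not resolve relationships within it.
dorsal spines: derived state 'present' in Species G, Species Q, and Species Z only — synapomorphy for {Species G, Species Q, Species Z}.
Most parsimonious ingroup topology: ((Species Q,(Species G,Species Z)),Species A).
The clade {Species G, Species Q, Species Z} is supported by dorsal spines: its derived state 'present' occurs in exactly those taxa and in no other taxon (including the outgroup).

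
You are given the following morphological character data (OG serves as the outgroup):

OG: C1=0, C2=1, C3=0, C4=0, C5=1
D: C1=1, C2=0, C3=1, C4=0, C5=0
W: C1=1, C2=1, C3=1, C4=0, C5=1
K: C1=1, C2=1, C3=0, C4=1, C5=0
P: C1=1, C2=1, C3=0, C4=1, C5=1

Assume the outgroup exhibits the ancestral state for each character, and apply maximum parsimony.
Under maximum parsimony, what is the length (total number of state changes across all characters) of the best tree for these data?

Character polarity is set by the outgroup: the derived state is whichever differs from the outgroup's state, so for C2, C5 the derived state is '0', and for the remaining characters it is '1'.
C1 (derived state '1') is shared by all ingroup taxa — unites the whole ingroup.
C2 (derived state '0') is unique to D (autapomorphy; uninformative for grouping).
Only D and W show the derived state '1' for C3, supporting them as a clade.
C4: derived state '1' in K and P only — synapomorphy for {K, P}.
C5 (state '0') occurs in D and K but conflicts with the nesting implied by the other characters — most parsimoniously interpreted as homoplasy.
Most parsimonious ingroup topology: ((D,W),(K,P)).
Changes per character on this tree: C1: 1; C2: 1; C3: 1; C4: 1; C5: 2.
Total = 6.

6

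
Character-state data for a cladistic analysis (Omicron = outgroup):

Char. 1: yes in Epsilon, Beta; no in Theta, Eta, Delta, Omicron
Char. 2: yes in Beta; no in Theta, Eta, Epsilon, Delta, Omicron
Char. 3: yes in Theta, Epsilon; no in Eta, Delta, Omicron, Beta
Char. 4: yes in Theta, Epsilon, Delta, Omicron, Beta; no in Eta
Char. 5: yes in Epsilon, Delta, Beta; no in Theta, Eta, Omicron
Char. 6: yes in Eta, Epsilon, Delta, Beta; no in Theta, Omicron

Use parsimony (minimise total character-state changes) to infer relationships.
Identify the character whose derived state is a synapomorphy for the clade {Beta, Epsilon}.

Char. 1

Character polarity is set by the outgroup: the derived state is whichever differs from the outgroup's state, so for Char. 4 the derived state is 'no', and for the remaining characters it is 'yes'.
Char. 1: derived state 'yes' in Beta and Epsilon only — synapomorphy for {Beta, Epsilon}.
Char. 2: derived state 'yes' in Beta only — an autapomorphy, so it tells us nothing about relationships among taxa.
Char. 3 groups Epsilon and Theta, which is incompatible with the clades supported by the remaining characters; treating it as convergent (homoplasy) costs fewer steps than any alternative tree.
Char. 4: derived state 'no' in Eta only — an autapomorphy, so it tells us nothing about relationships among taxa.
Char. 5 (derived state 'yes') is shared by Beta, Delta, and Epsilon — a synapomorphy uniting that clade.
Char. 6: derived state 'yes' in Beta, Delta, Epsilon, and Eta only — synapomorphy for {Beta, Delta, Epsilon, Eta}.
Most parsimonious ingroup topology: ((((Epsilon,Beta),Delta),Eta),Theta).
The clade {Beta, Epsilon} is supported by Char. 1: its derived state 'yes' occurs in exactly those taxa and in no other taxon (including the outgroup).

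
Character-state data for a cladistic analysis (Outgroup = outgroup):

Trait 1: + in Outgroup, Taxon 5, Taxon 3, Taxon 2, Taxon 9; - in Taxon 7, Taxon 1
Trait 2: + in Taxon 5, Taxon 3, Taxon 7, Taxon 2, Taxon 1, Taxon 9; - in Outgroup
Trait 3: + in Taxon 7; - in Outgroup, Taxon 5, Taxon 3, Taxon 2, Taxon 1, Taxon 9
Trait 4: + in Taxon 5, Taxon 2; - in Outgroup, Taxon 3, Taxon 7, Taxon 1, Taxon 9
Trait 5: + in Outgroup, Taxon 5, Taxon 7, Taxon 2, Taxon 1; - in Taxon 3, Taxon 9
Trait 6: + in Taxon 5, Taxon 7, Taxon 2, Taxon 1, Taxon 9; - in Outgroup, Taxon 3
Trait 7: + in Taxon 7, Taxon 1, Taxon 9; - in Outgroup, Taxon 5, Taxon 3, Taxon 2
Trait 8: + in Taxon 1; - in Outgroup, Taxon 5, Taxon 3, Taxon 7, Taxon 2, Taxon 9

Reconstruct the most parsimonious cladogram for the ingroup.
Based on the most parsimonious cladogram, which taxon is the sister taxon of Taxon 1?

Taxon 7

Character polarity is set by the outgroup: the derived state is whichever differs from the outgroup's state, so for Trait 1, Trait 5 the derived state is '-', and for the remaining characters it is '+'.
Trait 1: derived state '-' in Taxon 1 and Taxon 7 only — synapomorphy for {Taxon 1, Taxon 7}.
Trait 2 (derived state '+') is shared by all ingroup taxa — unites the whole ingroup.
Trait 3: derived state '+' in Taxon 7 only — an autapomorphy, so it tells us nothing about relationships among taxa.
Only Taxon 2 and Taxon 5 show the derived state '+' for Trait 4, supporting them as a clade.
Trait 5 groups Taxon 3 and Taxon 9, which is incompatible with the clades supported by the remaining characters; treating it as convergent (homoplasy) costs fewer steps than any alternative tree.
Only Taxon 1, Taxon 2, Taxon 5, Taxon 7, and Taxon 9 show the derived state '+' for Trait 6, supporting them as a clade.
Trait 7 (derived state '+') is shared by Taxon 1, Taxon 7, and Taxon 9 — a synapomorphy uniting that clade.
Trait 8: derived state '+' in Taxon 1 only — an autapomorphy, so it tells us nothing about relationships among taxa.
Most parsimonious ingroup topology: (((Taxon 5,Taxon 2),((Taxon 7,Taxon 1),Taxon 9)),Taxon 3).
Taxon 1 and Taxon 7 form a cherry on this tree, so they are sister taxa.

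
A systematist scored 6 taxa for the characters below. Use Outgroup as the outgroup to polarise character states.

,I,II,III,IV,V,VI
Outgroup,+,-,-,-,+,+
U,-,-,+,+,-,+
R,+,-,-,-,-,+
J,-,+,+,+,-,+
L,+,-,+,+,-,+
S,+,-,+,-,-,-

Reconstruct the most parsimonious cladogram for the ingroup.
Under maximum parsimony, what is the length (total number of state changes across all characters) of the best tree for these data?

6

Character polarity is set by the outgroup: the derived state is whichever differs from the outgroup's state, so for I, V, VI the derived state is '-', and for the remaining characters it is '+'.
I: derived state '-' in J and U only — synapomorphy for {J, U}.
II: derived state '+' in J only — an autapomorphy, so it tells us nothing about relationships among taxa.
III: derived state '+' in J, L, S, and U only — synapomorphy for {J, L, S, U}.
IV: derived state '+' in J, L, and U only — synapomorphy for {J, L, U}.
V (derived state '-') is shared by all ingroup taxa — unites the whole ingroup.
VI (derived state '-') is unique to S (autapomorphy; uninformative for grouping).
Most parsimonious ingroup topology: ((((U,J),L),S),R).
Changes per character on this tree: I: 1; II: 1; III: 1; IV: 1; V: 1; VI: 1.
Total = 6.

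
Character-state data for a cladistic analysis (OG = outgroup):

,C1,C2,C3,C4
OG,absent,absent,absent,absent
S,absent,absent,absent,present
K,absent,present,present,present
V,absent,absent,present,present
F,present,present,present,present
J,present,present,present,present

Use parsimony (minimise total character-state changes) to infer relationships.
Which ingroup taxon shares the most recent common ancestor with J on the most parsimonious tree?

The outgroup has state 'absent' for every character, so 'present' is the derived state throughout.
C1 (derived state 'present') is shared by F and J — a synapomorphy uniting that clade.
C2 (derived state 'present') is shared by F, J, and K — a synapomorphy uniting that clade.
C3: derived state 'present' in F, J, K, and V only — synapomorphy for {F, J, K, V}.
C4 (derived state 'present') is shared by all ingroup taxa — unites the whole ingroup.
Most parsimonious ingroup topology: (S,((K,(F,J)),V)).
J and F form a cherry on this tree, so they are sister taxa.

F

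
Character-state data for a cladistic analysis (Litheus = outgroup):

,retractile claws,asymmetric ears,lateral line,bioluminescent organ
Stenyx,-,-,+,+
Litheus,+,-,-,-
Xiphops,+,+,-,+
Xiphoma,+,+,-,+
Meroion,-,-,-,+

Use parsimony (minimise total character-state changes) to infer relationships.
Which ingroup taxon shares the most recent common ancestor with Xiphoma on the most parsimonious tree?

Character polarity is set by the outgroup: the derived state is whichever differs from the outgroup's state, so for retractile claws the derived state is '-', and for the remaining characters it is '+'.
retractile claws (derived state '-') is shared by Meroion and Stenyx — a synapomorphy uniting that clade.
Only Xiphoma and Xiphops show the derived state '+' for asymmetric ears, supporting them as a clade.
lateral line (derived state '+') is unique to Stenyx (autapomorphy; uninformative for grouping).
All ingroup taxa share the derived state '+' for bioluminescent organ; it defines the ingroup but does not resolve relationships within it.
Most parsimonious ingroup topology: ((Xiphops,Xiphoma),(Meroion,Stenyx)).
Xiphoma and Xiphops form a cherry on this tree, so they are sister taxa.

Xiphops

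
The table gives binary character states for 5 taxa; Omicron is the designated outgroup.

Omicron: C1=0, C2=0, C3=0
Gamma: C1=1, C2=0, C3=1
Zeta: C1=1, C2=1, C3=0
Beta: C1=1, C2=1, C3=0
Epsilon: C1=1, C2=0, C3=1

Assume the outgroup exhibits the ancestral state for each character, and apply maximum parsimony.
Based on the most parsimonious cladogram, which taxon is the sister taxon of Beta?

Zeta

The outgroup has state '0' for every character, so '1' is the derived state throughout.
C1 (derived state '1') is shared by all ingroup taxa — unites the whole ingroup.
Only Beta and Zeta show the derived state '1' for C2, supporting them as a clade.
Only Epsilon and Gamma show the derived state '1' for C3, supporting them as a clade.
Most parsimonious ingroup topology: ((Gamma,Epsilon),(Zeta,Beta)).
Beta and Zeta form a cherry on this tree, so they are sister taxa.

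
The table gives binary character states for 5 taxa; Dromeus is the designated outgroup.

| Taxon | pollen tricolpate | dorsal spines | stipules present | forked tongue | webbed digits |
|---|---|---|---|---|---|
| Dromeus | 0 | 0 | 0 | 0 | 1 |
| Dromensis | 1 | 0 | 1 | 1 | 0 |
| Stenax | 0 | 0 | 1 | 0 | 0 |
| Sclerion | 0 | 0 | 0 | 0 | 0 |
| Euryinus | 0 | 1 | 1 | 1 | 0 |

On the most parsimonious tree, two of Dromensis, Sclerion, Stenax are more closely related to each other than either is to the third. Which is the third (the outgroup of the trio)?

Character polarity is set by the outgroup: the derived state is whichever differs from the outgroup's state, so for webbed digits the derived state is '0', and for the remaining characters it is '1'.
pollen tricolpate (derived state '1') is unique to Dromensis (autapomorphy; uninformative for grouping).
dorsal spines (derived state '1') is unique to Euryinus (autapomorphy; uninformative for grouping).
stipules present: derived state '1' in Dromensis, Euryinus, and Stenax only — synapomorphy for {Dromensis, Euryinus, Stenax}.
forked tongue (derived state '1') is shared by Dromensis and Euryinus — a synapomorphy uniting that clade.
webbed digits (derived state '0') is shared by all ingroup taxa — unites the whole ingroup.
Most parsimonious ingroup topology: (((Dromensis,Euryinus),Stenax),Sclerion).
Dromensis and Stenax share a more recent common ancestor with each other than either does with Sclerion, so Sclerion is the least closely related of the three.

Sclerion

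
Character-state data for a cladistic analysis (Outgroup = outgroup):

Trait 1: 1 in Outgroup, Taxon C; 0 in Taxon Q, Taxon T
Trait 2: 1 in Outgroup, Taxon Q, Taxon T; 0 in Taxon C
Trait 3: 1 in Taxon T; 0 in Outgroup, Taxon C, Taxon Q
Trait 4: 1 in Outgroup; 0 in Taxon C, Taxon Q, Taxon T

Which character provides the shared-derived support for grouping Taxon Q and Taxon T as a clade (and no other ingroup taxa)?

Trait 1

Character polarity is set by the outgroup: the derived state is whichever differs from the outgroup's state, so for Trait 1, Trait 2, Trait 4 the derived state is '0', and for the remaining characters it is '1'.
Trait 1: derived state '0' in Taxon Q and Taxon T only — synapomorphy for {Taxon Q, Taxon T}.
Trait 2: derived state '0' in Taxon C only — an autapomorphy, so it tells us nothing about relationships among taxa.
Trait 3: derived state '1' in Taxon T only — an autapomorphy, so it tells us nothing about relationships among taxa.
All ingroup taxa share the derived state '0' for Trait 4; it defines the ingroup but does not resolve relationships within it.
Most parsimonious ingroup topology: (Taxon C,(Taxon Q,Taxon T)).
The clade {Taxon Q, Taxon T} is supported by Trait 1: its derived state '0' occurs in exactly those taxa and in no other taxon (including the outgroup).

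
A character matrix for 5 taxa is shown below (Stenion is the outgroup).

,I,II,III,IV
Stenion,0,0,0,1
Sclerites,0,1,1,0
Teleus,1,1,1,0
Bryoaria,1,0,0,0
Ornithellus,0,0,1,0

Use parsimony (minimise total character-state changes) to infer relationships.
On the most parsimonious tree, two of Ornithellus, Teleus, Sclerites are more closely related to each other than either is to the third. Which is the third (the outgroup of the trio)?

Character polarity is set by the outgroup: the derived state is whichever differs from the outgroup's state, so for IV the derived state is '0', and for the remaining characters it is '1'.
I (state '1') occurs in Bryoaria and Teleus but conflicts with the nesting implied by the other characters — most parsimoniously interpreted as homoplasy.
II (derived state '1') is shared by Sclerites and Teleus — a synapomorphy uniting that clade.
III (derived state '1') is shared by Ornithellus, Sclerites, and Teleus — a synapomorphy uniting that clade.
All ingroup taxa share the derived state '0' for IV; it defines the ingroup but does not resolve relationships within it.
Most parsimonious ingroup topology: (((Sclerites,Teleus),Ornithellus),Bryoaria).
Teleus and Sclerites share a more recent common ancestor with each other than either does with Ornithellus, so Ornithellus is the least closely related of the three.

Ornithellus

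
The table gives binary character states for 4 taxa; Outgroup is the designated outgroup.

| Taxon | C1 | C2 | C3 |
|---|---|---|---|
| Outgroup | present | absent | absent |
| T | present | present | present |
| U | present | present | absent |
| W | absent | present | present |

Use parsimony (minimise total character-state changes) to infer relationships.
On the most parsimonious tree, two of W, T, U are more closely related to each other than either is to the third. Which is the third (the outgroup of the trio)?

Character polarity is set by the outgroup: the derived state is whichever differs from the outgroup's state, so for C1 the derived state is 'absent', and for the remaining characters it is 'present'.
C1: derived state 'absent' in W only — an autapomorphy, so it tells us nothing about relationships among taxa.
C2 (derived state 'present') is shared by all ingroup taxa — unites the whole ingroup.
C3 (derived state 'present') is shared by T and W — a synapomorphy uniting that clade.
Most parsimonious ingroup topology: ((T,W),U).
T and W share a more recent common ancestor with each other than either does with U, so U is the least closely related of the three.

U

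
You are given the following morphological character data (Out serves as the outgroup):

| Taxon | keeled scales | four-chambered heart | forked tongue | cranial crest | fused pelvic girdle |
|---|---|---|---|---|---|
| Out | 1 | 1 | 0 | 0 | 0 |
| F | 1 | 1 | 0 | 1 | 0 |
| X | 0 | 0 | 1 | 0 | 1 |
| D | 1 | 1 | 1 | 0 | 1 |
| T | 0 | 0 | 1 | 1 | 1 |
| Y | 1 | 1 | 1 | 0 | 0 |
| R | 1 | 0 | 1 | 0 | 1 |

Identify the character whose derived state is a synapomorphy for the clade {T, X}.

Character polarity is set by the outgroup: the derived state is whichever differs from the outgroup's state, so for keeled scales, four-chambered heart the derived state is '0', and for the remaining characters it is '1'.
keeled scales (derived state '0') is shared by T and X — a synapomorphy uniting that clade.
four-chambered heart: derived state '0' in R, T, and X only — synapomorphy for {R, T, X}.
Only D, R, T, X, and Y show the derived state '1' for forked tongue, supporting them as a clade.
cranial crest groups F and T, which is incompatible with the clades supported by the remaining characters; treating it as convergent (homoplasy) costs fewer steps than any alternative tree.
fused pelvic girdle (derived state '1') is shared by D, R, T, and X — a synapomorphy uniting that clade.
Most parsimonious ingroup topology: (F,((((X,T),R),D),Y)).
The clade {T, X} is supported by keeled scales: its derived state '0' occurs in exactly those taxa and in no other taxon (including the outgroup).

keeled scales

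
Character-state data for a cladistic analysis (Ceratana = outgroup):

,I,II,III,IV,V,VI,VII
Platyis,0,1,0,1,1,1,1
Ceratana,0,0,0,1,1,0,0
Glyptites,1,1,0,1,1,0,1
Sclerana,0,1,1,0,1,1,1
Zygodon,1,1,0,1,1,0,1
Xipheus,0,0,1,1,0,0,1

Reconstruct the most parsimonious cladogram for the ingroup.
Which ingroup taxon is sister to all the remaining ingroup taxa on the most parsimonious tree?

Xipheus

Character polarity is set by the outgroup: the derived state is whichever differs from the outgroup's state, so for IV, V the derived state is '0', and for the remaining characters it is '1'.
I: derived state '1' in Glyptites and Zygodon only — synapomorphy for {Glyptites, Zygodon}.
Only Glyptites, Platyis, Sclerana, and Zygodon show the derived state '1' for II, supporting them as a clade.
III groups Sclerana and Xipheus, which is incompatible with the clades supported by the remaining characters; treating it as convergent (homoplasy) costs fewer steps than any alternative tree.
IV (derived state '0') is unique to Sclerana (autapomorphy; uninformative for grouping).
V: derived state '0' in Xipheus only — an autapomorphy, so it tells us nothing about relationships among taxa.
VI (derived state '1') is shared by Platyis and Sclerana — a synapomorphy uniting that clade.
VII (derived state '1') is shared by all ingroup taxa — unites the whole ingroup.
Most parsimonious ingroup topology: (((Glyptites,Zygodon),(Platyis,Sclerana)),Xipheus).
Xipheus is sister to the clade containing all other ingroup taxa, so it is the earliest-diverging (most basal) ingroup lineage.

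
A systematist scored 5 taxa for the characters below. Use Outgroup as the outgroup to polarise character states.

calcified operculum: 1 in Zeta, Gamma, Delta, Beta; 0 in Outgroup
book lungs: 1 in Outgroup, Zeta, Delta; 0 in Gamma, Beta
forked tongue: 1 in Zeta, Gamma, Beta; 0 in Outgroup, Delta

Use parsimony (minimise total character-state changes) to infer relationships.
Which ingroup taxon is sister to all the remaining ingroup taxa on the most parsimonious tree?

Character polarity is set by the outgroup: the derived state is whichever differs from the outgroup's state, so for book lungs the derived state is '0', and for the remaining characters it is '1'.
All ingroup taxa share the derived state '1' for calcified operculum; it defines the ingroup but does not resolve relationships within it.
book lungs (derived state '0') is shared by Beta and Gamma — a synapomorphy uniting that clade.
forked tongue: derived state '1' in Beta, Gamma, and Zeta only — synapomorphy for {Beta, Gamma, Zeta}.
Most parsimonious ingroup topology: ((Zeta,(Gamma,Beta)),Delta).
Delta is sister to the clade containing all other ingroup taxa, so it is the earliest-diverging (most basal) ingroup lineage.

Delta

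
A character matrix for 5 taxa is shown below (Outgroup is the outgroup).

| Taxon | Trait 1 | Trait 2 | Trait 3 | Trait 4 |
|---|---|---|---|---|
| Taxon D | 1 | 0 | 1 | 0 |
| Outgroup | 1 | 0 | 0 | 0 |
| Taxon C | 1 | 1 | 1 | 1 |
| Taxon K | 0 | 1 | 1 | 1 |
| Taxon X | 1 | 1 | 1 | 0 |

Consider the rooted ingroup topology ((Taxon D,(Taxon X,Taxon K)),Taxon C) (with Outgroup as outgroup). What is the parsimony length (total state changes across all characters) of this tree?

Map each character onto ((Taxon D,(Taxon X,Taxon K)),Taxon C) (rooted by Outgroup) and count the minimum state changes it requires (Fitch parsimony):
Trait 1: 1; Trait 2: 2; Trait 3: 1; Trait 4: 2.
Total tree length = 6.

6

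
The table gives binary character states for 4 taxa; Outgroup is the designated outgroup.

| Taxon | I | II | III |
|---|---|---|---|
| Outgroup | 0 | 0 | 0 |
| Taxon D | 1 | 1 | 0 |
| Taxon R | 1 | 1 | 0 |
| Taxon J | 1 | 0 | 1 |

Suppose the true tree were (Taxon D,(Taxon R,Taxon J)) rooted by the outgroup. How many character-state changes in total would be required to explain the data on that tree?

Map each character onto (Taxon D,(Taxon R,Taxon J)) (rooted by Outgroup) and count the minimum state changes it requires (Fitch parsimony):
I: 1; II: 2; III: 1.
Total tree length = 4.

4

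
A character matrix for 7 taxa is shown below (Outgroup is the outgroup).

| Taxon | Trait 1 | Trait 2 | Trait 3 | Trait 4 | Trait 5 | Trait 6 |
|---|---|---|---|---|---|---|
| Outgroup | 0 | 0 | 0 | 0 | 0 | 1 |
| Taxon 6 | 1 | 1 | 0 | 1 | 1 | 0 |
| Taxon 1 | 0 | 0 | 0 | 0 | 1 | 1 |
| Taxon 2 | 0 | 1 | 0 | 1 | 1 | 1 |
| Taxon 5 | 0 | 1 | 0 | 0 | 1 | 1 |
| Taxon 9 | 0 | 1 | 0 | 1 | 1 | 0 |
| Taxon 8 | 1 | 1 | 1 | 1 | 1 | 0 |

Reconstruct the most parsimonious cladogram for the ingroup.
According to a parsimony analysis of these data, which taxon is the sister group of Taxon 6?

Taxon 8

Character polarity is set by the outgroup: the derived state is whichever differs from the outgroup's state, so for Trait 6 the derived state is '0', and for the remaining characters it is '1'.
Only Taxon 6 and Taxon 8 show the derived state '1' for Trait 1, supporting them as a clade.
Trait 2 (derived state '1') is shared by Taxon 2, Taxon 5, Taxon 6, Taxon 8, and Taxon 9 — a synapomorphy uniting that clade.
Trait 3: derived state '1' in Taxon 8 only — an autapomorphy, so it tells us nothing about relationships among taxa.
Only Taxon 2, Taxon 6, Taxon 8, and Taxon 9 show the derived state '1' for Trait 4, supporting them as a clade.
Trait 5 (derived state '1') is shared by all ingroup taxa — unites the whole ingroup.
Trait 6: derived state '0' in Taxon 6, Taxon 8, and Taxon 9 only — synapomorphy for {Taxon 6, Taxon 8, Taxon 9}.
Most parsimonious ingroup topology: (((((Taxon 6,Taxon 8),Taxon 9),Taxon 2),Taxon 5),Taxon 1).
Taxon 6 and Taxon 8 form a cherry on this tree, so they are sister taxa.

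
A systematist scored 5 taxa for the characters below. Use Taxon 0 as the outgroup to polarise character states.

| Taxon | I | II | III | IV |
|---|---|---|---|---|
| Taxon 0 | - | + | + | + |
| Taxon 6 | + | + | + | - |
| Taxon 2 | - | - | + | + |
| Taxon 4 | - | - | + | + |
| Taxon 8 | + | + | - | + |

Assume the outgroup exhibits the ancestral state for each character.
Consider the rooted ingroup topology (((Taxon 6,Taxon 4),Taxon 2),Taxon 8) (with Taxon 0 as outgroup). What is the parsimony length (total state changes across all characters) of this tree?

6

Map each character onto (((Taxon 6,Taxon 4),Taxon 2),Taxon 8) (rooted by Taxon 0) and count the minimum state changes it requires (Fitch parsimony):
I: 2; II: 2; III: 1; IV: 1.
Total tree length = 6.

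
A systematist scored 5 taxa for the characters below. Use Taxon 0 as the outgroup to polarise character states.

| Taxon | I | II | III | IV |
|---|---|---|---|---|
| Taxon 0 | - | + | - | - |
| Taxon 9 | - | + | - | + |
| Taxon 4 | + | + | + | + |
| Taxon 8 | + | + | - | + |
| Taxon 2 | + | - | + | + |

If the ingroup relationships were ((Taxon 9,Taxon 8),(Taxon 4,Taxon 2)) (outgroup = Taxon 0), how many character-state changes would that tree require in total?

Map each character onto ((Taxon 9,Taxon 8),(Taxon 4,Taxon 2)) (rooted by Taxon 0) and count the minimum state changes it requires (Fitch parsimony):
I: 2; II: 1; III: 1; IV: 1.
Total tree length = 5.

5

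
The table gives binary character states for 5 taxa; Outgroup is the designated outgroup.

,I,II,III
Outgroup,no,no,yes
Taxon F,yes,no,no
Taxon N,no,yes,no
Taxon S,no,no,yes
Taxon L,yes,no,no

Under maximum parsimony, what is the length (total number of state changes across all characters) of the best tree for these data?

3

Character polarity is set by the outgroup: the derived state is whichever differs from the outgroup's state, so for III the derived state is 'no', and for the remaining characters it is 'yes'.
Only Taxon F and Taxon L show the derived state 'yes' for I, supporting them as a clade.
II (derived state 'yes') is unique to Taxon N (autapomorphy; uninformative for grouping).
Only Taxon F, Taxon L, and Taxon N show the derived state 'no' for III, supporting them as a clade.
Most parsimonious ingroup topology: (((Taxon F,Taxon L),Taxon N),Taxon S).
Changes per character on this tree: I: 1; II: 1; III: 1.
Total = 3.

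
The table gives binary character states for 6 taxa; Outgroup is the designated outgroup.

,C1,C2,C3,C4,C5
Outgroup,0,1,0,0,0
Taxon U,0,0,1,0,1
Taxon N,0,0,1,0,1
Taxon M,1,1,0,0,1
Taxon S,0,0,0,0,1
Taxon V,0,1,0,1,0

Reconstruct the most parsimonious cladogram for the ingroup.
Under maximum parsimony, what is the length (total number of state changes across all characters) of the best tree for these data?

5

Character polarity is set by the outgroup: the derived state is whichever differs from the outgroup's state, so for C2 the derived state is '0', and for the remaining characters it is '1'.
C1: derived state '1' in Taxon M only — an autapomorphy, so it tells us nothing about relationships among taxa.
C2: derived state '0' in Taxon N, Taxon S, and Taxon U only — synapomorphy for {Taxon N, Taxon S, Taxon U}.
C3: derived state '1' in Taxon N and Taxon U only — synapomorphy for {Taxon N, Taxon U}.
C4: derived state '1' in Taxon V only — an autapomorphy, so it tells us nothing about relationships among taxa.
Only Taxon M, Taxon N, Taxon S, and Taxon U show the derived state '1' for C5, supporting them as a clade.
Most parsimonious ingroup topology: ((((Taxon U,Taxon N),Taxon S),Taxon M),Taxon V).
Changes per character on this tree: C1: 1; C2: 1; C3: 1; C4: 1; C5: 1.
Total = 5.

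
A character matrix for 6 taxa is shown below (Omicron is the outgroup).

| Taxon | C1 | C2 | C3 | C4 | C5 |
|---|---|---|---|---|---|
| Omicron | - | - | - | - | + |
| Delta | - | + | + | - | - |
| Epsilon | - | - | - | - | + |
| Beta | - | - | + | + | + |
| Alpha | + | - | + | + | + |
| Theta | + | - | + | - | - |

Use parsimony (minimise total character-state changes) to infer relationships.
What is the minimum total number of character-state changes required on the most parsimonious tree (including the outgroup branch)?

6

Character polarity is set by the outgroup: the derived state is whichever differs from the outgroup's state, so for C5 the derived state is '-', and for the remaining characters it is '+'.
C1 (state '+') occurs in Alpha and Theta but conflicts with the nesting implied by the other characters — most parsimoniously interpreted as homoplasy.
C2: derived state '+' in Delta only — an autapomorphy, so it tells us nothing about relationships among taxa.
C3: derived state '+' in Alpha, Beta, Delta, and Theta only — synapomorphy for {Alpha, Beta, Delta, Theta}.
C4: derived state '+' in Alpha and Beta only — synapomorphy for {Alpha, Beta}.
C5: derived state '-' in Delta and Theta only — synapomorphy for {Delta, Theta}.
Most parsimonious ingroup topology: (((Delta,Theta),(Beta,Alpha)),Epsilon).
Changes per character on this tree: C1: 2; C2: 1; C3: 1; C4: 1; C5: 1.
Total = 6.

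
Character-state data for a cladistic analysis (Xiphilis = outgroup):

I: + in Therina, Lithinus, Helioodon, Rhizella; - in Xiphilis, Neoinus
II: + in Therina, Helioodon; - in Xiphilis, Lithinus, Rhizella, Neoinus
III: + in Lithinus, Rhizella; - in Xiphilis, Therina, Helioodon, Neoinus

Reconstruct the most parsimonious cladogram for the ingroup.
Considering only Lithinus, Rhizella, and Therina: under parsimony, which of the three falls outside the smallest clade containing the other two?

Therina

The outgroup has state '-' for every character, so '+' is the derived state throughout.
Only Helioodon, Lithinus, Rhizella, and Therina show the derived state '+' for I, supporting them as a clade.
II (derived state '+') is shared by Helioodon and Therina — a synapomorphy uniting that clade.
III (derived state '+') is shared by Lithinus and Rhizella — a synapomorphy uniting that clade.
Most parsimonious ingroup topology: (((Therina,Helioodon),(Lithinus,Rhizella)),Neoinus).
Rhizella and Lithinus share a more recent common ancestor with each other than either does with Therina, so Therina is the least closely related of the three.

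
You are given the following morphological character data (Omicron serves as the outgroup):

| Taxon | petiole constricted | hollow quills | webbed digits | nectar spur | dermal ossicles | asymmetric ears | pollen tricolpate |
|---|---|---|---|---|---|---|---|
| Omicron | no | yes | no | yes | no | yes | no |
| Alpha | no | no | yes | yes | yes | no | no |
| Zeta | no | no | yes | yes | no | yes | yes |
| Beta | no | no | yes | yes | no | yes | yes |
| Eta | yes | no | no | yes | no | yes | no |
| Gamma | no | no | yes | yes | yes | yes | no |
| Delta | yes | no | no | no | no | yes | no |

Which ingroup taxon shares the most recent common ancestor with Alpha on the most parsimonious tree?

Character polarity is set by the outgroup: the derived state is whichever differs from the outgroup's state, so for hollow quills, nectar spur, asymmetric ears the derived state is 'no', and for the remaining characters it is 'yes'.
petiole constricted: derived state 'yes' in Delta and Eta only — synapomorphy for {Delta, Eta}.
hollow quills (derived state 'no') is shared by all ingroup taxa — unites the whole ingroup.
Only Alpha, Beta, Gamma, and Zeta show the derived state 'yes' for webbed digits, supporting them as a clade.
nectar spur (derived state 'no') is unique to Delta (autapomorphy; uninformative for grouping).
dermal ossicles (derived state 'yes') is shared by Alpha and Gamma — a synapomorphy uniting that clade.
asymmetric ears: derived state 'no' in Alpha only — an autapomorphy, so it tells us nothing about relationships among taxa.
Only Beta and Zeta show the derived state 'yes' for pollen tricolpate, supporting them as a clade.
Most parsimonious ingroup topology: (((Alpha,Gamma),(Zeta,Beta)),(Eta,Delta)).
Alpha and Gamma form a cherry on this tree, so they are sister taxa.

Gamma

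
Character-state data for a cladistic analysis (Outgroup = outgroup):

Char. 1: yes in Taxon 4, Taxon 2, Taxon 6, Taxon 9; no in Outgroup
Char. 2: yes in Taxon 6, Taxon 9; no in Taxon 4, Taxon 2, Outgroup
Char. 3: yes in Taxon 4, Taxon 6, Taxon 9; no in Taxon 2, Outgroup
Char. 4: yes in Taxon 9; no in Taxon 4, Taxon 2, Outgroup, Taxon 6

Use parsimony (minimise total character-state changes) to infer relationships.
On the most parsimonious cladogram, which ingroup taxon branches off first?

The outgroup has state 'no' for every character, so 'yes' is the derived state throughout.
All ingroup taxa share the derived state 'yes' for Char. 1; it defines the ingroup but does not resolve relationships within it.
Char. 2: derived state 'yes' in Taxon 6 and Taxon 9 only — synapomorphy for {Taxon 6, Taxon 9}.
Char. 3 (derived state 'yes') is shared by Taxon 4, Taxon 6, and Taxon 9 — a synapomorphy uniting that clade.
Char. 4 (derived state 'yes') is unique to Taxon 9 (autapomorphy; uninformative for grouping).
Most parsimonious ingroup topology: ((Taxon 4,(Taxon 9,Taxon 6)),Taxon 2).
Taxon 2 is sister to the clade containing all other ingroup taxa, so it is the earliest-diverging (most basal) ingroup lineage.

Taxon 2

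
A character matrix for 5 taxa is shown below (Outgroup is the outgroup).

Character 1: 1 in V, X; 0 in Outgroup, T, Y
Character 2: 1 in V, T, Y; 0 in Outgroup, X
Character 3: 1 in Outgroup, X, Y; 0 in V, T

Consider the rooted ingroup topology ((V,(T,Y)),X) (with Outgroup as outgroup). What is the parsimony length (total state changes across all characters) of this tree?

Map each character onto ((V,(T,Y)),X) (rooted by Outgroup) and count the minimum state changes it requires (Fitch parsimony):
Character 1: 2; Character 2: 1; Character 3: 2.
Total tree length = 5.

5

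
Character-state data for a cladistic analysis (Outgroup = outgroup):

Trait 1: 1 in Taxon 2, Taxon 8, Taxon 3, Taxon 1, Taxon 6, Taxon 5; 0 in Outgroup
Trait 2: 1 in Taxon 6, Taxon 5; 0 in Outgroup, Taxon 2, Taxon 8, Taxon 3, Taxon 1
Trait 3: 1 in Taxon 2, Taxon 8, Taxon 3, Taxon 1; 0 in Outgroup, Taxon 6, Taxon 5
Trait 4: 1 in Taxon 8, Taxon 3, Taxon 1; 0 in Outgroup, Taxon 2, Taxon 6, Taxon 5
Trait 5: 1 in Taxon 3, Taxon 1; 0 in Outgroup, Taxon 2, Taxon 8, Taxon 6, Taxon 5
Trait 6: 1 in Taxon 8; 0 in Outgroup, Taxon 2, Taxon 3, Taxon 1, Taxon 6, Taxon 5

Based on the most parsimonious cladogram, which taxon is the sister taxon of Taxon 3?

Taxon 1

The outgroup has state '0' for every character, so '1' is the derived state throughout.
Trait 1 (derived state '1') is shared by all ingroup taxa — unites the whole ingroup.
Only Taxon 5 and Taxon 6 show the derived state '1' for Trait 2, supporting them as a clade.
Trait 3 (derived state '1') is shared by Taxon 1, Taxon 2, Taxon 3, and Taxon 8 — a synapomorphy uniting that clade.
Only Taxon 1, Taxon 3, and Taxon 8 show the derived state '1' for Trait 4, supporting them as a clade.
Trait 5 (derived state '1') is shared by Taxon 1 and Taxon 3 — a synapomorphy uniting that clade.
Trait 6 (derived state '1') is unique to Taxon 8 (autapomorphy; uninformative for grouping).
Most parsimonious ingroup topology: ((Taxon 2,(Taxon 8,(Taxon 3,Taxon 1))),(Taxon 6,Taxon 5)).
Taxon 3 and Taxon 1 form a cherry on this tree, so they are sister taxa.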